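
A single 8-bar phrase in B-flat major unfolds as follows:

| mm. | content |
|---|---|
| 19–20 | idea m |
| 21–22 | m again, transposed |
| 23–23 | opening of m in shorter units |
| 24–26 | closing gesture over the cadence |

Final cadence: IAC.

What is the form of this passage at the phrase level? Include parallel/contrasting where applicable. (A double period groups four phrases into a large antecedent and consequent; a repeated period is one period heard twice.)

Basic idea (measures 19–20) + its repetition (mm. 21-22) form the presentation; fragmentation and cadence (bars 23-26) form the continuation — the 8-bar whole is a sentence.

sentence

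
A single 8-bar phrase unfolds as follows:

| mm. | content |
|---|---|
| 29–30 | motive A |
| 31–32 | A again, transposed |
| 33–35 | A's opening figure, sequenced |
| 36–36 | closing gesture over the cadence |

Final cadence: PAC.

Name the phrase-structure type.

Basic idea (bars 29-30) + its repetition (mm. 31–32) form the presentation; fragmentation and cadence (bars 33–36) form the continuation — the 8-bar whole is a sentence.

sentence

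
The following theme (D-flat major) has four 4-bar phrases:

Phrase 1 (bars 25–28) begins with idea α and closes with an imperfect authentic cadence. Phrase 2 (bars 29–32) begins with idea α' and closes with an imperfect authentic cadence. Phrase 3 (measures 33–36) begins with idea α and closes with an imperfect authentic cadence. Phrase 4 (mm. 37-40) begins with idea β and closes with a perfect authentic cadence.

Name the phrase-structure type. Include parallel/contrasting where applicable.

parallel double period

Four phrases in two halves: the first half (measures 25-32) ends with an imperfect authentic cadence, the second (measures 33–40) with a perfect authentic cadence — a large antecedent–consequent pair, i.e. a double period.
Phrase 3 begins with the same material as phrase 1, making it parallel.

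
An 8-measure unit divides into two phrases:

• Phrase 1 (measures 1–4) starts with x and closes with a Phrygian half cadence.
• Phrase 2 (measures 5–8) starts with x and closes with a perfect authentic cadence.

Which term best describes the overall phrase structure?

Phrase 1 ends with a Phrygian half cadence (weaker) and phrase 2 with a perfect authentic cadence (stronger): antecedent + consequent = a period.
The two phrases open with the same material (x / x), so the period is parallel.

parallel period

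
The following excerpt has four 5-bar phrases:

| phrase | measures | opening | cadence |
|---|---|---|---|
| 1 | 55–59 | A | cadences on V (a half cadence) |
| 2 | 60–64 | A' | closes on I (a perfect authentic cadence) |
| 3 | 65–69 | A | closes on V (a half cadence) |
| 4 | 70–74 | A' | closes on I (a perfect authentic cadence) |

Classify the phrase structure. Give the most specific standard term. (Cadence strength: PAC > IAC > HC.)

repeated period

The cadence pattern HC–PAC–HC–PAC is weak–strong twice, and phrases 3–4 restate phrases 1–2: a period heard twice, not a double period (which would end weakly at phrase 2).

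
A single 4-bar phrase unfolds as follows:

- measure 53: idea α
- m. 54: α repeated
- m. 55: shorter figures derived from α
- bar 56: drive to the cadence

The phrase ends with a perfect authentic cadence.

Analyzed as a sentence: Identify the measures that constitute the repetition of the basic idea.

measures 54–54

The presentation of a sentence is the basic idea (bar 53) plus its repetition (measure 54); the repetition of the basic idea is therefore measure 54.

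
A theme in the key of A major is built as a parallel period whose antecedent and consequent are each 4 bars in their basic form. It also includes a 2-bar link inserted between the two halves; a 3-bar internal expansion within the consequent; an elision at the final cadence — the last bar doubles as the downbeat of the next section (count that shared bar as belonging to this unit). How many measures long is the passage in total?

Basic parallel period: 4 + 4 = 8 bars.
8 (basic form) + 2 (link) + 3 (internal expansion) = 13.
The elision shares a bar with the next section but does not change this unit's count.

13 measures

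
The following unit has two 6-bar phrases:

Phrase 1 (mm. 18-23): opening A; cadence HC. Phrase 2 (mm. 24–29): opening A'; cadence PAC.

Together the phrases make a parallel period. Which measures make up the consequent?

measures 24–29

The phrase ending with the weaker cadence (half cadence) is the antecedent; the one ending more conclusively (perfect authentic cadence) is the consequent. The consequent is measures 24–29.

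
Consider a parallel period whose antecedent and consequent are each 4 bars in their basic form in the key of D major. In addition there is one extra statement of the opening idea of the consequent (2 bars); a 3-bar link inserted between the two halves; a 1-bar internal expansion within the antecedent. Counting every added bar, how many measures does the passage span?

14 measures

Basic parallel period: 4 + 4 = 8 bars.
8 (basic form) + 2 (extra statement) + 3 (link) + 1 (internal expansion) = 14.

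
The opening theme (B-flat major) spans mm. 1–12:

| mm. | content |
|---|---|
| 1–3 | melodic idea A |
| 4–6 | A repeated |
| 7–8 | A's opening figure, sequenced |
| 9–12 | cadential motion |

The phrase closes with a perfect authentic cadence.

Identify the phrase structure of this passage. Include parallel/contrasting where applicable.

sentence

Basic idea (mm. 1–3) + its repetition (mm. 4–6) form the presentation; fragmentation and cadence (measures 7-12) form the continuation — the 12-bar whole is a sentence.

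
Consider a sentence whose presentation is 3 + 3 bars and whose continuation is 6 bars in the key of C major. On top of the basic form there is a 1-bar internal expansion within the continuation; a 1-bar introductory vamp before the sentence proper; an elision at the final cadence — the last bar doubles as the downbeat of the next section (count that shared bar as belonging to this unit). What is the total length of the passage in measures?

Basic sentence: 3 + 3 + 6 = 12 bars.
12 (basic form) + 1 (internal expansion) + 1 (introduction) = 14.
The elision shares a bar with the next section but does not change this unit's count.

14 measures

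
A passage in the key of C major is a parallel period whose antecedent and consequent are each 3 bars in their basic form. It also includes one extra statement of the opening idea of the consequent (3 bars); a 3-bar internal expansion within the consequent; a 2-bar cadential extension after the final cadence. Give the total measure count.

14 measures

Basic parallel period: 3 + 3 = 6 bars.
6 (basic form) + 3 (extra statement) + 3 (internal expansion) + 2 (cadential extension) = 14.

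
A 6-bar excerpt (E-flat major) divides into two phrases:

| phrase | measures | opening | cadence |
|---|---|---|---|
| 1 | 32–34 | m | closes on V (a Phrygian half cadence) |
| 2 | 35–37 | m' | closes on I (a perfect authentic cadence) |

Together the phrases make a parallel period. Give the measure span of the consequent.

The phrase ending with the weaker cadence (Phrygian half cadence) is the antecedent; the one ending more conclusively (perfect authentic cadence) is the consequent. The consequent is measures 35–37.

measures 35–37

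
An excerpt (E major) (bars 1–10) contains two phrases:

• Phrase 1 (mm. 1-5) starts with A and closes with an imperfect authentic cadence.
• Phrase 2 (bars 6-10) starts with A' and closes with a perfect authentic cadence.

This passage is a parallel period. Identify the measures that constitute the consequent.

The antecedent is the phrase ending with the weaker cadence (imperfect authentic cadence, phrase 1) and the consequent the one ending more conclusively (perfect authentic cadence, phrase 2); the consequent is mm. 6–10.

measures 6–10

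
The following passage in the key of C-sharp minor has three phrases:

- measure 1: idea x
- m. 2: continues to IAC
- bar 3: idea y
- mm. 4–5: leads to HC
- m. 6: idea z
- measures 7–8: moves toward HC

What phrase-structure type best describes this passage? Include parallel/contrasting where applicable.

phrase group

The final phrase closes with a half cadence, which is not stronger than the preceding half cadence; the 3 phrases lack an overall antecedent–consequent design and so form a phrase group.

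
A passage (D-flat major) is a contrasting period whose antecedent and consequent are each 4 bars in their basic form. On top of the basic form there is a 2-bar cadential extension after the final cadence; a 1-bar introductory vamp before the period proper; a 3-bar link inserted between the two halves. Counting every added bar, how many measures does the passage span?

14 measures

Basic contrasting period: 4 + 4 = 8 bars.
8 (basic form) + 2 (cadential extension) + 1 (introduction) + 3 (link) = 14.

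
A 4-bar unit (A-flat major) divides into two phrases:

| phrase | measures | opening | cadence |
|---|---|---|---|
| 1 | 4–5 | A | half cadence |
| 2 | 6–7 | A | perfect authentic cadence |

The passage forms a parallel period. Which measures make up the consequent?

measures 6–7

The phrase ending with the weaker cadence (half cadence) is the antecedent; the one ending more conclusively (perfect authentic cadence) is the consequent. The consequent is measures 6–7.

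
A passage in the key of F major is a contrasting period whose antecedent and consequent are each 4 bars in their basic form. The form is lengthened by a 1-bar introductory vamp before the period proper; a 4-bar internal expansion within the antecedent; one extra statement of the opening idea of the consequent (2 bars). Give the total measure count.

Basic contrasting period: 4 + 4 = 8 bars.
8 (basic form) + 1 (introduction) + 4 (internal expansion) + 2 (extra statement) = 15.

15 measures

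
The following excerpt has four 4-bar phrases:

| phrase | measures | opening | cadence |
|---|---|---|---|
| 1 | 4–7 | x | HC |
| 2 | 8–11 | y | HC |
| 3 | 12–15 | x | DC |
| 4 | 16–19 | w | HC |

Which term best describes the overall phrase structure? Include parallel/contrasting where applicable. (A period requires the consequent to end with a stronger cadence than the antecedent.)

Phrase 4 ends with a half cadence, no stronger than phrase 2's half cadence, so the four phrases do not form a double period; nor do phrases 3–4 duplicate 1–2, so it is not a repeated period. With no phrase reaching a conclusive cadence, the passage is a phrase group.

phrase group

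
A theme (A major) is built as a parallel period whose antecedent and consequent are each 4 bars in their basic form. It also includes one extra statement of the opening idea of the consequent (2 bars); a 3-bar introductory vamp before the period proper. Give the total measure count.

Basic parallel period: 4 + 4 = 8 bars.
8 (basic form) + 2 (extra statement) + 3 (introduction) = 13.

13 measures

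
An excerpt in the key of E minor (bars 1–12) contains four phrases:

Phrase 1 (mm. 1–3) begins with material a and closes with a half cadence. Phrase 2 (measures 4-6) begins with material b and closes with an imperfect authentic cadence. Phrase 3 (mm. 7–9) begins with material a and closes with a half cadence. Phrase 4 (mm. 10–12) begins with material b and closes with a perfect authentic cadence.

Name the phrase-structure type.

parallel double period

Four phrases in two halves: the first half (bars 1–6) ends with an imperfect authentic cadence, the second (bars 7–12) with a perfect authentic cadence — a large antecedent–consequent pair, i.e. a double period.
Phrase 3 begins with the same material as phrase 1, making it parallel.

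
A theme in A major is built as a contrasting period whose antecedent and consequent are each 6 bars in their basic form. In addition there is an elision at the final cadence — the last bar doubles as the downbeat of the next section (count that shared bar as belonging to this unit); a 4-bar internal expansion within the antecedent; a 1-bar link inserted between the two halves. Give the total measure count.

17 measures

Basic contrasting period: 6 + 6 = 12 bars.
12 (basic form) + 4 (internal expansion) + 1 (link) = 17.
The elision shares a bar with the next section but does not change this unit's count.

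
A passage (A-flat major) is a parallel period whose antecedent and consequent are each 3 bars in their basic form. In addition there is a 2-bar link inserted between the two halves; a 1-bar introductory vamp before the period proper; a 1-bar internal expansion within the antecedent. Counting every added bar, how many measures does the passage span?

10 measures

Basic parallel period: 3 + 3 = 6 bars.
6 (basic form) + 2 (link) + 1 (introduction) + 1 (internal expansion) = 10.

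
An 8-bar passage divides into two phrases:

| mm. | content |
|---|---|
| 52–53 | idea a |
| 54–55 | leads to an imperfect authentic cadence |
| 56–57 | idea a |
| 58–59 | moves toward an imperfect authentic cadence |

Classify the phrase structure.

repeated phrase

Both phrases have the same opening (a) and the same cadence (imperfect authentic cadence): the second is a restatement, not a consequent, so this is a repeated phrase rather than a period.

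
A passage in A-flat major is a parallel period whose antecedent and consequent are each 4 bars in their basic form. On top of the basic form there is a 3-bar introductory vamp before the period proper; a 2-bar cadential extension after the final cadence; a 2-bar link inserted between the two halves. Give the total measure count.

15 measures

Basic parallel period: 4 + 4 = 8 bars.
8 (basic form) + 3 (introduction) + 2 (cadential extension) + 2 (link) = 15.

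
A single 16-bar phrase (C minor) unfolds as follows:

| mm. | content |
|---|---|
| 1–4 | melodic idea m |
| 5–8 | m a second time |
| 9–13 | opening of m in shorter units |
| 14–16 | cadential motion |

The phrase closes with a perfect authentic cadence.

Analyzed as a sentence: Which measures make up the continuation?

measures 9–16

After the presentation (mm. 1–8), the continuation covers the fragmentation through the cadence: mm. 9–16.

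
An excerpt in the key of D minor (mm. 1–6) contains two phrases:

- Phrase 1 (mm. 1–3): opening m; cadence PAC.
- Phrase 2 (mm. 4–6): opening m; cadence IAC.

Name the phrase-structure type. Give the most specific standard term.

The second phrase closes with an imperfect authentic cadence, which is not stronger than the first phrase's perfect authentic cadence; without a weak→strong cadential pair there is no antecedent–consequent relationship, so this is a phrase group rather than a period.

phrase group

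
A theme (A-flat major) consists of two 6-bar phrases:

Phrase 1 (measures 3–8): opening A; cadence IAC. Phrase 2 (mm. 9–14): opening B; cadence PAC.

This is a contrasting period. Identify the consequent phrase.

phrase 2

The phrase ending with the weaker cadence (imperfect authentic cadence) is the antecedent; the one ending more conclusively (perfect authentic cadence) is the consequent. The consequent is phrase 2.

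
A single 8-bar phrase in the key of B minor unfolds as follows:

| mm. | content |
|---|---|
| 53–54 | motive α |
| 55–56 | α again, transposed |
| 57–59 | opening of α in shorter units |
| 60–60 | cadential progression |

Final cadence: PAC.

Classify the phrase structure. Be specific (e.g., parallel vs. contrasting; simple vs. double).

sentence

Basic idea (mm. 53-54) + its repetition (mm. 55–56) form the presentation; fragmentation and cadence (mm. 57-60) form the continuation — the 8-bar whole is a sentence.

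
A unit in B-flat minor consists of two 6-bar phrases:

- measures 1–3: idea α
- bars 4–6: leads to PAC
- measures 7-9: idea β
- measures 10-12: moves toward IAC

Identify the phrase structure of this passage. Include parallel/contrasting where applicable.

The second phrase closes with an imperfect authentic cadence, which is not stronger than the first phrase's perfect authentic cadence; without a weak→strong cadential pair there is no antecedent–consequent relationship, so this is a phrase group rather than a period.

phrase group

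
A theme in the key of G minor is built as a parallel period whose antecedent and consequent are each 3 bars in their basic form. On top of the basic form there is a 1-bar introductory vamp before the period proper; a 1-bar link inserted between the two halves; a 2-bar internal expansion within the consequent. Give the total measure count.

Basic parallel period: 3 + 3 = 6 bars.
6 (basic form) + 1 (introduction) + 1 (link) + 2 (internal expansion) = 10.

10 measures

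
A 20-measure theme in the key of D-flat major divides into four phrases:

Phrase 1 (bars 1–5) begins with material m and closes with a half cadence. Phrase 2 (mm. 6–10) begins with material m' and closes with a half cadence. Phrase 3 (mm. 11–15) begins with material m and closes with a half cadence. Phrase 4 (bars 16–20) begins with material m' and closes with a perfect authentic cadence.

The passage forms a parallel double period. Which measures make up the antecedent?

In a double period the four phrases pair into a large antecedent (phrases 1–2, ending half cadence) and a large consequent (phrases 3–4, ending perfect authentic cadence). The antecedent spans bars 1–10.

measures 1–10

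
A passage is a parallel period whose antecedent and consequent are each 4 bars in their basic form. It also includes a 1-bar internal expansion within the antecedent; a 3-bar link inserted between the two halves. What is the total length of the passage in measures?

Basic parallel period: 4 + 4 = 8 bars.
8 (basic form) + 1 (internal expansion) + 3 (link) = 12.

12 measures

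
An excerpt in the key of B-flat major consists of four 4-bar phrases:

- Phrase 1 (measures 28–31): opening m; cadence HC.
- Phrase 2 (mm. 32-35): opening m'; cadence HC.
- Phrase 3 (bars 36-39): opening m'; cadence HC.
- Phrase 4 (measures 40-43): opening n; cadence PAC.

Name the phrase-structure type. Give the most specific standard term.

parallel double period

Four phrases in two halves: the first half (mm. 28–35) ends with a half cadence, the second (measures 36–43) with a perfect authentic cadence — a large antecedent–consequent pair, i.e. a double period.
Phrase 3 begins with the same material as phrase 1, making it parallel.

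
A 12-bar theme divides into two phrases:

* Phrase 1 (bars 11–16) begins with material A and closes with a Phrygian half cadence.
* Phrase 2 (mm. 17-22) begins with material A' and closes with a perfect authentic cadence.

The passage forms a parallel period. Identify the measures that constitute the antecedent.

measures 11–16

The antecedent is the phrase ending with the weaker cadence (Phrygian half cadence, phrase 1) and the consequent the one ending more conclusively (perfect authentic cadence, phrase 2); the antecedent is measures 11–16.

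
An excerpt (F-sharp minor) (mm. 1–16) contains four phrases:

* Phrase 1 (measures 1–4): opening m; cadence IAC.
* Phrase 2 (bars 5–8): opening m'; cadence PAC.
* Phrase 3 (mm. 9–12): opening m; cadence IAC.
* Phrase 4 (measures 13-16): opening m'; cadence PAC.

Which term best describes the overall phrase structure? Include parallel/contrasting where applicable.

repeated period

The cadence pattern IAC–PAC–IAC–PAC is weak–strong twice, and phrases 3–4 restate phrases 1–2: a period heard twice, not a double period (which would end weakly at phrase 2).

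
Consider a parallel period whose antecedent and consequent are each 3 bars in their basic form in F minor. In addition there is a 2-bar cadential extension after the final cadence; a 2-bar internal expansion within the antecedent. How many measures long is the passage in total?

10 measures

Basic parallel period: 3 + 3 = 6 bars.
6 (basic form) + 2 (cadential extension) + 2 (internal expansion) = 10.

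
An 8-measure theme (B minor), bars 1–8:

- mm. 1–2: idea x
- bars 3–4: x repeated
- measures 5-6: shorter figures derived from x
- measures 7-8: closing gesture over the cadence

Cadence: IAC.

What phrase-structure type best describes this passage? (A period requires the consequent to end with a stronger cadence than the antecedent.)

Basic idea (measures 1–2) + its repetition (mm. 3–4) form the presentation; fragmentation and cadence (measures 5-8) form the continuation — the 8-bar whole is a sentence.

sentence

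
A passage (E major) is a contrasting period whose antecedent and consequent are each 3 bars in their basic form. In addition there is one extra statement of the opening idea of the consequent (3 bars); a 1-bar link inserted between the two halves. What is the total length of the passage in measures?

Basic contrasting period: 3 + 3 = 6 bars.
6 (basic form) + 3 (extra statement) + 1 (link) = 10.

10 measures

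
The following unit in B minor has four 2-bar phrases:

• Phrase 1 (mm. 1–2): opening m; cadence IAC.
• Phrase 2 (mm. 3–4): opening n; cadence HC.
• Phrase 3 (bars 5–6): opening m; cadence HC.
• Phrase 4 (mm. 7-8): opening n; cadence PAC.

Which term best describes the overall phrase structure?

parallel double period

Four phrases in two halves: the first half (mm. 1–4) ends with a half cadence, the second (bars 5–8) with a perfect authentic cadence — a large antecedent–consequent pair, i.e. a double period.
Phrase 3 begins with the same material as phrase 1, making it parallel.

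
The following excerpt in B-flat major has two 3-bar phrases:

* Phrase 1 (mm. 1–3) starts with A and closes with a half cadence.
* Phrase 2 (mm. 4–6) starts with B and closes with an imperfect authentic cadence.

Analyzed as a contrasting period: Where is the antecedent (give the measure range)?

The antecedent is the phrase ending with the weaker cadence (half cadence, phrase 1) and the consequent the one ending more conclusively (imperfect authentic cadence, phrase 2); the antecedent is mm. 1-3.

measures 1–3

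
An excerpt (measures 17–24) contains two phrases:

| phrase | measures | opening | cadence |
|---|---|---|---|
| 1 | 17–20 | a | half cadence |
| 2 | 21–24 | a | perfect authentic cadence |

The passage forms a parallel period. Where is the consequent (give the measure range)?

The antecedent is the phrase ending with the weaker cadence (half cadence, phrase 1) and the consequent the one ending more conclusively (perfect authentic cadence, phrase 2); the consequent is mm. 21-24.

measures 21–24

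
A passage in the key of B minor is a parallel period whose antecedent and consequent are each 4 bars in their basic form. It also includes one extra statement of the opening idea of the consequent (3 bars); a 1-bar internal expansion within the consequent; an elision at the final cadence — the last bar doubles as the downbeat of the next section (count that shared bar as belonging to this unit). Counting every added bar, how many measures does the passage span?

Basic parallel period: 4 + 4 = 8 bars.
8 (basic form) + 3 (extra statement) + 1 (internal expansion) = 12.
The elision shares a bar with the next section but does not change this unit's count.

12 measures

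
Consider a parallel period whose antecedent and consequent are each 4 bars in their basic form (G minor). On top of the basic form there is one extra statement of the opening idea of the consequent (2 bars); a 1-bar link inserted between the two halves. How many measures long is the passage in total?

Basic parallel period: 4 + 4 = 8 bars.
8 (basic form) + 2 (extra statement) + 1 (link) = 11.

11 measures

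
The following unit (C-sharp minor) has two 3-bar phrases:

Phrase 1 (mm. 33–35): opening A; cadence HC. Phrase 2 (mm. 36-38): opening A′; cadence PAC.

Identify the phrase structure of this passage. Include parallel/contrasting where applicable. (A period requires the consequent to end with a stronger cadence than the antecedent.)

Phrase 1 ends with a half cadence (weaker) and phrase 2 with a perfect authentic cadence (stronger): antecedent + consequent = a period.
The two phrases open with the same material (A / A′), so the period is parallel.

parallel period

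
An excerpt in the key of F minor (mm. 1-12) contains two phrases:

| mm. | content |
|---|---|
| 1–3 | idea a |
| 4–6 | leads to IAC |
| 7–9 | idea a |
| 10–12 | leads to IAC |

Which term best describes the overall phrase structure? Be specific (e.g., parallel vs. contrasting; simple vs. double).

repeated phrase

Both phrases have the same opening (a) and the same cadence (imperfect authentic cadence): the second is a restatement, not a consequent, so this is a repeated phrase rather than a period.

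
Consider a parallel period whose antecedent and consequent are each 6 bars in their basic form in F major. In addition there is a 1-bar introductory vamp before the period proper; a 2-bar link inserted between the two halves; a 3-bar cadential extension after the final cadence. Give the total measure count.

Basic parallel period: 6 + 6 = 12 bars.
12 (basic form) + 1 (introduction) + 2 (link) + 3 (cadential extension) = 18.

18 measures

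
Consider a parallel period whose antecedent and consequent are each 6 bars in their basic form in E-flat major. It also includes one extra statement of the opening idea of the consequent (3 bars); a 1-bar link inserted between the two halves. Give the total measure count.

16 measures

Basic parallel period: 6 + 6 = 12 bars.
12 (basic form) + 3 (extra statement) + 1 (link) = 16.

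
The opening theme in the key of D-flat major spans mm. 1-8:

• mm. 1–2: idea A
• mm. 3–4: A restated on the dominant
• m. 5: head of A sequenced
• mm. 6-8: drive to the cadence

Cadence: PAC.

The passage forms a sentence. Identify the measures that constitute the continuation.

measures 5–8

After the presentation (measures 1-4), the continuation covers the fragmentation through the cadence: measures 5–8.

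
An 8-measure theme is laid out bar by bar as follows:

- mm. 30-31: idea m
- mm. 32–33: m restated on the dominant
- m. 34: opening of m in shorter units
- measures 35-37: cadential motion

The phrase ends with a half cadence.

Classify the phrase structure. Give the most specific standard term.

Basic idea (mm. 30–31) + its repetition (mm. 32–33) form the presentation; fragmentation and cadence (mm. 34–37) form the continuation — the 8-bar whole is a sentence.

sentence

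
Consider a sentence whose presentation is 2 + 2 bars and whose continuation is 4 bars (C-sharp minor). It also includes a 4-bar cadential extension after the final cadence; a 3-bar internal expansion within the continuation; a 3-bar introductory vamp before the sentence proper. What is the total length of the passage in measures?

Basic sentence: 2 + 2 + 4 = 8 bars.
8 (basic form) + 4 (cadential extension) + 3 (internal expansion) + 3 (introduction) = 18.

18 measures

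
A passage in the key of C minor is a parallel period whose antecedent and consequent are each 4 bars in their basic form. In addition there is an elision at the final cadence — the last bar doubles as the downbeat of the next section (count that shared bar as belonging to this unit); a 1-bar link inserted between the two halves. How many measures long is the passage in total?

9 measures

Basic parallel period: 4 + 4 = 8 bars.
8 (basic form) + 1 (link) = 9.
The elision shares a bar with the next section but does not change this unit's count.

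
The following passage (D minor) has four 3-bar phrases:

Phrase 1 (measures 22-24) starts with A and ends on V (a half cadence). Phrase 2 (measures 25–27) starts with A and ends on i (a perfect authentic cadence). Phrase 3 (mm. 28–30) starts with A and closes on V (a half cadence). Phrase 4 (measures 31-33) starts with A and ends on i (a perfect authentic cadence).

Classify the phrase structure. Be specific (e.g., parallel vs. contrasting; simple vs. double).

repeated period

The cadence pattern HC–PAC–HC–PAC is weak–strong twice, and phrases 3–4 restate phrases 1–2: a period heard twice, not a double period (which would end weakly at phrase 2).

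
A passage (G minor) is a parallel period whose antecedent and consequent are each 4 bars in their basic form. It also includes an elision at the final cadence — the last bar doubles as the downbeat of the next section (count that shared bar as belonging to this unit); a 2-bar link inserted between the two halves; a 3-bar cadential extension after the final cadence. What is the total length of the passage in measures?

Basic parallel period: 4 + 4 = 8 bars.
8 (basic form) + 2 (link) + 3 (cadential extension) = 13.
The elision shares a bar with the next section but does not change this unit's count.

13 measures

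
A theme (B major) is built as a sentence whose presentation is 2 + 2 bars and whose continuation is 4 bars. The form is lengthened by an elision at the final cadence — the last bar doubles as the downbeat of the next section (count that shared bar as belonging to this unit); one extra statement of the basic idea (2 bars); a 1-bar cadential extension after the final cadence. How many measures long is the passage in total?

Basic sentence: 2 + 2 + 4 = 8 bars.
8 (basic form) + 2 (extra statement) + 1 (cadential extension) = 11.
The elision shares a bar with the next section but does not change this unit's count.

11 measures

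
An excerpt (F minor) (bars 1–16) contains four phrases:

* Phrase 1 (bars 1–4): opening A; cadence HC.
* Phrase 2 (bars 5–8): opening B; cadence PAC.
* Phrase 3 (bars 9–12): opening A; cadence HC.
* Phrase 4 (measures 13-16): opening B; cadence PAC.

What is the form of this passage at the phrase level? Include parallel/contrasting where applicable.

The cadence pattern HC–PAC–HC–PAC is weak–strong twice, and phrases 3–4 restate phrases 1–2: a period heard twice, not a double period (which would end weakly at phrase 2).

repeated period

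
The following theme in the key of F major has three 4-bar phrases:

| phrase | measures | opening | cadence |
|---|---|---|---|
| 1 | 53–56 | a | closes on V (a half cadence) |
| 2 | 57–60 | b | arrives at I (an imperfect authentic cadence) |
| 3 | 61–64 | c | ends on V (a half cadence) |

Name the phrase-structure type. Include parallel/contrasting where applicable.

phrase group

The final phrase closes with a half cadence, which is not stronger than the preceding imperfect authentic cadence; the 3 phrases lack an overall antecedent–consequent design and so form a phrase group.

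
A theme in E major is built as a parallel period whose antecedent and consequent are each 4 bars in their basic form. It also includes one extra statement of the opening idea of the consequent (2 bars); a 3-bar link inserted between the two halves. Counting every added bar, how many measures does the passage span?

13 measures

Basic parallel period: 4 + 4 = 8 bars.
8 (basic form) + 2 (extra statement) + 3 (link) = 13.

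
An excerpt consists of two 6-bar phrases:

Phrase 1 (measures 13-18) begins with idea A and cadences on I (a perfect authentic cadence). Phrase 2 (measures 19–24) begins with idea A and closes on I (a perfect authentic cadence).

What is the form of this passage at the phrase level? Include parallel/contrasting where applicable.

repeated phrase

Both phrases have the same opening (A) and the same cadence (perfect authentic cadence): the second is a restatement, not a consequent, so this is a repeated phrase rather than a period.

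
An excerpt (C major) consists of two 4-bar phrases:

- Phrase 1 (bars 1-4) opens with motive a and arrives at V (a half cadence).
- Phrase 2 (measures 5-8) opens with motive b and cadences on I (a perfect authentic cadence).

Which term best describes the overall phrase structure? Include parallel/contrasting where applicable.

Phrase 1 ends with a half cadence (weaker) and phrase 2 with a perfect authentic cadence (stronger): antecedent + consequent = a period.
The two phrases open with different material (a / b), so the period is contrasting.

contrasting period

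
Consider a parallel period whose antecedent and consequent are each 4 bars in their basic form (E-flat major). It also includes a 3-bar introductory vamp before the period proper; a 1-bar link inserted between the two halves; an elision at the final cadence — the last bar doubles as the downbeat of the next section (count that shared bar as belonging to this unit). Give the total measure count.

Basic parallel period: 4 + 4 = 8 bars.
8 (basic form) + 3 (introduction) + 1 (link) = 12.
The elision shares a bar with the next section but does not change this unit's count.

12 measures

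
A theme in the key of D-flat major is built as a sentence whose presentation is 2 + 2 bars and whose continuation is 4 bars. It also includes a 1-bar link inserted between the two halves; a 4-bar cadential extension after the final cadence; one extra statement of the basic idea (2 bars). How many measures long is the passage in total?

Basic sentence: 2 + 2 + 4 = 8 bars.
8 (basic form) + 1 (link) + 4 (cadential extension) + 2 (extra statement) = 15.

15 measures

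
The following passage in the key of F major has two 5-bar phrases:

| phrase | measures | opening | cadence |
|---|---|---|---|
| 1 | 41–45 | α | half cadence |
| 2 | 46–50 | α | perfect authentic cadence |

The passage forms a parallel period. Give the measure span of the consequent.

The phrase ending with the weaker cadence (half cadence) is the antecedent; the one ending more conclusively (perfect authentic cadence) is the consequent. The consequent is measures 46–50.

measures 46–50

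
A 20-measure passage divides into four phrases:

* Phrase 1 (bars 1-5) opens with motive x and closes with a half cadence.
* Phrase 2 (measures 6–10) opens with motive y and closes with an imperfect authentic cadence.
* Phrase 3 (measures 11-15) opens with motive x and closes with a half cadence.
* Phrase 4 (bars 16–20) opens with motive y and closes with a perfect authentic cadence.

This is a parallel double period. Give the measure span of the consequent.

In a double period the first pair of phrases (ending imperfect authentic cadence) is the large antecedent and the second pair (ending perfect authentic cadence) is the large consequent; the consequent is measures 11–20.

measures 11–20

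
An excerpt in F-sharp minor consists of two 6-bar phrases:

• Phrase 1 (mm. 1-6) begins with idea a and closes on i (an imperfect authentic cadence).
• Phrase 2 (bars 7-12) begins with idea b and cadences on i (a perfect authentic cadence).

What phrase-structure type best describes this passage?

contrasting period

Phrase 1 ends with an imperfect authentic cadence (weaker) and phrase 2 with a perfect authentic cadence (stronger): antecedent + consequent = a period.
The two phrases open with different material (a / b), so the period is contrasting.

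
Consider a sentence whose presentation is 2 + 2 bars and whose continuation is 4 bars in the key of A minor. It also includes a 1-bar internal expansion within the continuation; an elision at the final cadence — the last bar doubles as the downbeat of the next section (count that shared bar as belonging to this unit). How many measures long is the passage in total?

9 measures

Basic sentence: 2 + 2 + 4 = 8 bars.
8 (basic form) + 1 (internal expansion) = 9.
The elision shares a bar with the next section but does not change this unit's count.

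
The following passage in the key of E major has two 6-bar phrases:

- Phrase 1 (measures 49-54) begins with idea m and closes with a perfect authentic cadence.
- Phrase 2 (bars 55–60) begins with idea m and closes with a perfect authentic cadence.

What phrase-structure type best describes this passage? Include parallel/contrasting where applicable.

repeated phrase

Both phrases have the same opening (m) and the same cadence (perfect authentic cadence): the second is a restatement, not a consequent, so this is a repeated phrase rather than a period.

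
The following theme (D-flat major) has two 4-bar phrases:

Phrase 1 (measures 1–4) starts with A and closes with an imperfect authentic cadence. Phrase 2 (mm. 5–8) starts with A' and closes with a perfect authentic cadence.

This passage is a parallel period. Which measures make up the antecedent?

The antecedent is the phrase ending with the weaker cadence (imperfect authentic cadence, phrase 1) and the consequent the one ending more conclusively (perfect authentic cadence, phrase 2); the antecedent is bars 1–4.

measures 1–4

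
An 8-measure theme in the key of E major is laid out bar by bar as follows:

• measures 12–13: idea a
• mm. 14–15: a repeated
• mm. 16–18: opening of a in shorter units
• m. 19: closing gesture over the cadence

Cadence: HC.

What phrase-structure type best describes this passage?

sentence

Basic idea (bars 12–13) + its repetition (bars 14-15) form the presentation; fragmentation and cadence (mm. 16–19) form the continuation — the 8-bar whole is a sentence.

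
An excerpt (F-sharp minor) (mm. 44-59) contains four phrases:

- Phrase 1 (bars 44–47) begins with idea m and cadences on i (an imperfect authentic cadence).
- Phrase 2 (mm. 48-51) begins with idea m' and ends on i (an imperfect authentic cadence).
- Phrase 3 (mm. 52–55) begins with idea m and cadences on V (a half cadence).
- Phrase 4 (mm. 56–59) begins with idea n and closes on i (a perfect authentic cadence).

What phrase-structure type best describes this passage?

parallel double period

Four phrases in two halves: the first half (mm. 44–51) ends with an imperfect authentic cadence, the second (mm. 52–59) with a perfect authentic cadence — a large antecedent–consequent pair, i.e. a double period.
Phrase 3 begins with the same material as phrase 1, making it parallel.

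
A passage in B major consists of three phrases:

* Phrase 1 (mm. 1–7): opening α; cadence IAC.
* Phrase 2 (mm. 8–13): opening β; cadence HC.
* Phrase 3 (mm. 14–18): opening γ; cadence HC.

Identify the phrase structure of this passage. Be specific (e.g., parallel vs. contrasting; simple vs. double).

phrase group

The final phrase closes with a half cadence, which is not stronger than the preceding half cadence; the 3 phrases lack an overall antecedent–consequent design and so form a phrase group.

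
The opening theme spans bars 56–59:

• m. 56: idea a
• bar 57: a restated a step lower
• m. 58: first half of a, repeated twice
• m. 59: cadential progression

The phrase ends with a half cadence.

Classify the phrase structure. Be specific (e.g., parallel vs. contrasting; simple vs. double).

Basic idea (m. 56) + its repetition (measure 57) form the presentation; fragmentation and cadence (mm. 58–59) form the continuation — the 4-bar whole is a sentence.

sentence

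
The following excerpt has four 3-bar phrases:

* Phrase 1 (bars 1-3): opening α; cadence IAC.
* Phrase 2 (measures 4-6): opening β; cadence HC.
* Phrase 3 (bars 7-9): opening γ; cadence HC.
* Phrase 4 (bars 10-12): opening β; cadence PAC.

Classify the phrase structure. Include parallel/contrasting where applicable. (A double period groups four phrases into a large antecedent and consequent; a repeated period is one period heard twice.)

contrasting double period

Four phrases in two halves: the first half (bars 1–6) ends with a half cadence, the second (bars 7-12) with a perfect authentic cadence — a large antecedent–consequent pair, i.e. a double period.
Phrase 3 begins with different material from phrase 1, making it contrasting.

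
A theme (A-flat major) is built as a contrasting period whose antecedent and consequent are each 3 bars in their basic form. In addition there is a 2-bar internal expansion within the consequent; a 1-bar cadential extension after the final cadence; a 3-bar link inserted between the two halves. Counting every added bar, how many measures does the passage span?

12 measures

Basic contrasting period: 3 + 3 = 6 bars.
6 (basic form) + 2 (internal expansion) + 1 (cadential extension) + 3 (link) = 12.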